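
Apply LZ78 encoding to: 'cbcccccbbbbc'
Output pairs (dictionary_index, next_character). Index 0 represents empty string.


LZ78 encoding steps:
Dictionary: {0: ''}
Step 1: w='' (idx 0), next='c' -> output (0, 'c'), add 'c' as idx 1
Step 2: w='' (idx 0), next='b' -> output (0, 'b'), add 'b' as idx 2
Step 3: w='c' (idx 1), next='c' -> output (1, 'c'), add 'cc' as idx 3
Step 4: w='cc' (idx 3), next='c' -> output (3, 'c'), add 'ccc' as idx 4
Step 5: w='b' (idx 2), next='b' -> output (2, 'b'), add 'bb' as idx 5
Step 6: w='bb' (idx 5), next='c' -> output (5, 'c'), add 'bbc' as idx 6


Encoded: [(0, 'c'), (0, 'b'), (1, 'c'), (3, 'c'), (2, 'b'), (5, 'c')]


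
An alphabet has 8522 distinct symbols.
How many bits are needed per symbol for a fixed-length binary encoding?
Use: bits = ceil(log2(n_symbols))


log2(8522) = 13.057
Bracket: 2^13 = 8192 < 8522 <= 2^14 = 16384
So ceil(log2(8522)) = 14

bits = ceil(log2(8522)) = ceil(13.057) = 14 bits


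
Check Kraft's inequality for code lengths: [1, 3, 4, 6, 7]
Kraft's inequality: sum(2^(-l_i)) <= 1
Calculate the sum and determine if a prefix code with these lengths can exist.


Sum = 2^(-1) + 2^(-3) + 2^(-4) + 2^(-6) + 2^(-7)
    = 0.5 + 0.125 + 0.0625 + 0.015625 + 0.0078125
    = 91/128 = 0.7109375
Since 0.7109375 <= 1, Kraft's inequality IS satisfied.
A prefix code with these lengths CAN exist.

Kraft sum = 0.7109375. Satisfied.


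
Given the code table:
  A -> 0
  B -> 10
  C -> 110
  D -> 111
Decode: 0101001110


Decoding:
0 -> A
10 -> B
10 -> B
0 -> A
111 -> D
0 -> A


Result: ABBADA


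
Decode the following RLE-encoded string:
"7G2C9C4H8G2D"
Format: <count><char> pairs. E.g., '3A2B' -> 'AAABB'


Expanding each <count><char> pair:
  7G -> 'GGGGGGG'
  2C -> 'CC'
  9C -> 'CCCCCCCCC'
  4H -> 'HHHH'
  8G -> 'GGGGGGGG'
  2D -> 'DD'

Decoded = GGGGGGGCCCCCCCCCCCHHHHGGGGGGGGDD


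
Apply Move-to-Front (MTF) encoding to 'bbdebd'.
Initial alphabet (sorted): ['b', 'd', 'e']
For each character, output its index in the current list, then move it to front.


MTF encoding:
'b': index 0 in ['b', 'd', 'e'] -> ['b', 'd', 'e']
'b': index 0 in ['b', 'd', 'e'] -> ['b', 'd', 'e']
'd': index 1 in ['b', 'd', 'e'] -> ['d', 'b', 'e']
'e': index 2 in ['d', 'b', 'e'] -> ['e', 'd', 'b']
'b': index 2 in ['e', 'd', 'b'] -> ['b', 'e', 'd']
'd': index 2 in ['b', 'e', 'd'] -> ['d', 'b', 'e']


Output: [0, 0, 1, 2, 2, 2]


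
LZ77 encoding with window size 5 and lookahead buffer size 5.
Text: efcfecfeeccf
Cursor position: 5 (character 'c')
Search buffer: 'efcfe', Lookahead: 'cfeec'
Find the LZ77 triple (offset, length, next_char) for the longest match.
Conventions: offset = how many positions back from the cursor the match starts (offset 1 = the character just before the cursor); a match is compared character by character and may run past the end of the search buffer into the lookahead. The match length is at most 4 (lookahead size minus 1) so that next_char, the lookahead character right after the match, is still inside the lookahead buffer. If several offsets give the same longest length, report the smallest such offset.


Try each offset into the search buffer:
  offset=1 (pos 4, char 'e'): match length 0
  offset=2 (pos 3, char 'f'): match length 0
  offset=3 (pos 2, char 'c'): match length 3
  offset=4 (pos 1, char 'f'): match length 0
  offset=5 (pos 0, char 'e'): match length 0
Longest match has length 3 at offset 3.
next_char = character at position 5 + 3 = 8 -> 'e'

Best match: offset=3, length=3 (matching 'cfe' starting at position 2)
LZ77 triple: (3, 3, 'e')


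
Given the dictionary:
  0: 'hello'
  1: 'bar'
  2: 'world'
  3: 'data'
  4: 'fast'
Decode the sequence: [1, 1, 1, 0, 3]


Look up each index in the dictionary:
  1 -> 'bar'
  1 -> 'bar'
  1 -> 'bar'
  0 -> 'hello'
  3 -> 'data'

Decoded: "bar bar bar hello data"


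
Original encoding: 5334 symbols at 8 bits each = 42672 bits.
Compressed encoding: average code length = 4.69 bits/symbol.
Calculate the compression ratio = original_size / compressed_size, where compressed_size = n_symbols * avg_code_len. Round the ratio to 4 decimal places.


original_size = n_symbols * orig_bits = 5334 * 8 = 42672 bits
compressed_size = n_symbols * avg_code_len = 5334 * 4.69 = 25016.46 bits
ratio = original_size / compressed_size = 42672 / 25016.46 = 1.7058

Compression ratio = 1.7058


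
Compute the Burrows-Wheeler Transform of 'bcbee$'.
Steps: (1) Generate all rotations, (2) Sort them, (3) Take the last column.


Rotations (sorted):
  0: $bcbee -> last char: e
  1: bcbee$ -> last char: $
  2: bee$bc -> last char: c
  3: cbee$b -> last char: b
  4: e$bcbe -> last char: e
  5: ee$bcb -> last char: b


BWT = e$cbeb


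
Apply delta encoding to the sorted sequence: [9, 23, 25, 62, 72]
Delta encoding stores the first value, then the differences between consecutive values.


First value: 9
Deltas:
  23 - 9 = 14
  25 - 23 = 2
  62 - 25 = 37
  72 - 62 = 10


Delta encoded: [9, 14, 2, 37, 10]


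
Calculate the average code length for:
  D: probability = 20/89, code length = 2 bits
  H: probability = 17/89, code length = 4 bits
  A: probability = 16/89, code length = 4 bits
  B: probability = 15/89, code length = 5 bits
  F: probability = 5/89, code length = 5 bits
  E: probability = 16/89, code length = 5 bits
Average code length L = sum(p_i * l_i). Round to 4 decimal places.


Weighted contributions p_i * l_i:
  D: (20/89) * 2 = 40/89
  H: (17/89) * 4 = 68/89
  A: (16/89) * 4 = 64/89
  B: (15/89) * 5 = 75/89
  F: (5/89) * 5 = 25/89
  E: (16/89) * 5 = 80/89
Sum = (40 + 68 + 64 + 75 + 25 + 80)/89 = 352/89

L = 352/89 = 3.9551 bits/symbol


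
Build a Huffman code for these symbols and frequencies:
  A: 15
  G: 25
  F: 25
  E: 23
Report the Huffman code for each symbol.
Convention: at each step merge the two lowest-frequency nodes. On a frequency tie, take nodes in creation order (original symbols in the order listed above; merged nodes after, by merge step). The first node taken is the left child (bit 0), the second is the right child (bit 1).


Huffman tree construction:
Step 1: Merge A(15) + E(23) = 38
Step 2: Merge G(25) + F(25) = 50
Step 3: Merge (A+E)(38) + (G+F)(50) = 88
Read each symbol's code off the tree from the root (left child = 0, right child = 1).

Codes:
  A: 00 (length 2)
  G: 10 (length 2)
  F: 11 (length 2)
  E: 01 (length 2)
Average code length: 176/88 = 2.0000 bits/symbol


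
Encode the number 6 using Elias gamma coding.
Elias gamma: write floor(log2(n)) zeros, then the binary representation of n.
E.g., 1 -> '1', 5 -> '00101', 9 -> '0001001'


num_bits = floor(log2(6)) + 1 = 3
leading_zeros = num_bits - 1 = 2
binary(6) = 110

Elias gamma(6) = '00' + '110' = 00110 (5 bits)


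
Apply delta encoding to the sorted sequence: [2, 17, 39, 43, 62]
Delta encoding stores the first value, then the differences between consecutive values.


First value: 2
Deltas:
  17 - 2 = 15
  39 - 17 = 22
  43 - 39 = 4
  62 - 43 = 19


Delta encoded: [2, 15, 22, 4, 19]


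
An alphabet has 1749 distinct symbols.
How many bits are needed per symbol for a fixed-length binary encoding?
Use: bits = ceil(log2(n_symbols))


log2(1749) = 10.7723
Bracket: 2^10 = 1024 < 1749 <= 2^11 = 2048
So ceil(log2(1749)) = 11

bits = ceil(log2(1749)) = ceil(10.7723) = 11 bits


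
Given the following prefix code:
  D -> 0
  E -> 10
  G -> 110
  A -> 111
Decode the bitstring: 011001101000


Decoding step by step:
Bits 0 -> D
Bits 110 -> G
Bits 0 -> D
Bits 110 -> G
Bits 10 -> E
Bits 0 -> D
Bits 0 -> D


Decoded message: DGDGEDD


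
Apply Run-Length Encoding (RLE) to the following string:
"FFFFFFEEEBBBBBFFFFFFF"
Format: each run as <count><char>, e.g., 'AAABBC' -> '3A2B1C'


Scanning runs left to right:
  i=0: run of 'F' x 6 -> '6F'
  i=6: run of 'E' x 3 -> '3E'
  i=9: run of 'B' x 5 -> '5B'
  i=14: run of 'F' x 7 -> '7F'

RLE = 6F3E5B7F


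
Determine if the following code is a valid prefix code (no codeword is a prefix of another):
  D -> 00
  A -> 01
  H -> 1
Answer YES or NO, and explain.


Checking each pair (does one codeword prefix another?):
  D='00' vs A='01': no prefix
  D='00' vs H='1': no prefix
  A='01' vs D='00': no prefix
  A='01' vs H='1': no prefix
  H='1' vs D='00': no prefix
  H='1' vs A='01': no prefix
No violation found over all pairs.

YES -- this is a valid prefix code. No codeword is a prefix of any other codeword.


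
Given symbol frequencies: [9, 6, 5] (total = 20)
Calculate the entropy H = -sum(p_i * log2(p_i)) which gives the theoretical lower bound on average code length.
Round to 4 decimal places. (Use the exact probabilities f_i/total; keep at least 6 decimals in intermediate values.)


Per-symbol terms -p_i * log2(p_i) with p_i = f_i/20:
  p = 9/20 = 0.450000: log2(p) = -1.152003, -p*log2(p) = 0.518401
  p = 6/20 = 0.300000: log2(p) = -1.736966, -p*log2(p) = 0.521090
  p = 5/20 = 0.250000: log2(p) = -2.000000, -p*log2(p) = 0.500000
H = 0.518401 + 0.521090 + 0.500000 = 1.539491

H = 1.5395 bits/symbol


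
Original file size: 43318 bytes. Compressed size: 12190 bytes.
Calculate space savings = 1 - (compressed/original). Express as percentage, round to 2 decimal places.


ratio = compressed/original = 12190/43318 = 0.281407
savings = 1 - ratio = 1 - 0.281407 = 0.718593
as a percentage: 0.718593 * 100 = 71.86%

Space savings = 1 - 12190/43318 = 71.86%


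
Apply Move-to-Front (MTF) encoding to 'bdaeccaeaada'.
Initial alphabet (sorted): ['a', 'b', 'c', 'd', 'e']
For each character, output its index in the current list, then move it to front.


MTF encoding:
'b': index 1 in ['a', 'b', 'c', 'd', 'e'] -> ['b', 'a', 'c', 'd', 'e']
'd': index 3 in ['b', 'a', 'c', 'd', 'e'] -> ['d', 'b', 'a', 'c', 'e']
'a': index 2 in ['d', 'b', 'a', 'c', 'e'] -> ['a', 'd', 'b', 'c', 'e']
'e': index 4 in ['a', 'd', 'b', 'c', 'e'] -> ['e', 'a', 'd', 'b', 'c']
'c': index 4 in ['e', 'a', 'd', 'b', 'c'] -> ['c', 'e', 'a', 'd', 'b']
'c': index 0 in ['c', 'e', 'a', 'd', 'b'] -> ['c', 'e', 'a', 'd', 'b']
'a': index 2 in ['c', 'e', 'a', 'd', 'b'] -> ['a', 'c', 'e', 'd', 'b']
'e': index 2 in ['a', 'c', 'e', 'd', 'b'] -> ['e', 'a', 'c', 'd', 'b']
'a': index 1 in ['e', 'a', 'c', 'd', 'b'] -> ['a', 'e', 'c', 'd', 'b']
'a': index 0 in ['a', 'e', 'c', 'd', 'b'] -> ['a', 'e', 'c', 'd', 'b']
'd': index 3 in ['a', 'e', 'c', 'd', 'b'] -> ['d', 'a', 'e', 'c', 'b']
'a': index 1 in ['d', 'a', 'e', 'c', 'b'] -> ['a', 'd', 'e', 'c', 'b']


Output: [1, 3, 2, 4, 4, 0, 2, 2, 1, 0, 3, 1]


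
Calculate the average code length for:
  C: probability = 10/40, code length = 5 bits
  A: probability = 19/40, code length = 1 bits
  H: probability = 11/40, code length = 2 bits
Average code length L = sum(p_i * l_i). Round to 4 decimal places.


Weighted contributions p_i * l_i:
  C: (10/40) * 5 = 50/40
  A: (19/40) * 1 = 19/40
  H: (11/40) * 2 = 22/40
Sum = (50 + 19 + 22)/40 = 91/40

L = 91/40 = 2.2750 bits/symbol


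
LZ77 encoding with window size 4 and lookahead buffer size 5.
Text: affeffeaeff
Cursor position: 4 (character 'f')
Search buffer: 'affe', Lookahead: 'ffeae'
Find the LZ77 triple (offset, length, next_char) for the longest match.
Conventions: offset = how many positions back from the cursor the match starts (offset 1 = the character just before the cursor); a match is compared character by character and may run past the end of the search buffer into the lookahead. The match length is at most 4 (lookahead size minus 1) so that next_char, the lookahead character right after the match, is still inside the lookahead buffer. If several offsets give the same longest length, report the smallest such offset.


Try each offset into the search buffer:
  offset=1 (pos 3, char 'e'): match length 0
  offset=2 (pos 2, char 'f'): match length 1
  offset=3 (pos 1, char 'f'): match length 3
  offset=4 (pos 0, char 'a'): match length 0
Longest match has length 3 at offset 3.
next_char = character at position 4 + 3 = 7 -> 'a'

Best match: offset=3, length=3 (matching 'ffe' starting at position 1)
LZ77 triple: (3, 3, 'a')


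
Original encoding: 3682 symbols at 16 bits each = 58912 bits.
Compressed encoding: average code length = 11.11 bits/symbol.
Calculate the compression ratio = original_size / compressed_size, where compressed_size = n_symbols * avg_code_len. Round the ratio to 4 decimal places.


original_size = n_symbols * orig_bits = 3682 * 16 = 58912 bits
compressed_size = n_symbols * avg_code_len = 3682 * 11.11 = 40907.02 bits
ratio = original_size / compressed_size = 58912 / 40907.02 = 1.4401

Compression ratio = 1.4401


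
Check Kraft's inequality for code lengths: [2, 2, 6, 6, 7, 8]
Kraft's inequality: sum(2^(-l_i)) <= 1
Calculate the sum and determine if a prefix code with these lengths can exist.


Sum = 2^(-2) + 2^(-2) + 2^(-6) + 2^(-6) + 2^(-7) + 2^(-8)
    = 0.25 + 0.25 + 0.015625 + 0.015625 + 0.0078125 + 0.00390625
    = 139/256 = 0.54296875
Since 0.54296875 <= 1, Kraft's inequality IS satisfied.
A prefix code with these lengths CAN exist.

Kraft sum = 0.54296875. Satisfied.


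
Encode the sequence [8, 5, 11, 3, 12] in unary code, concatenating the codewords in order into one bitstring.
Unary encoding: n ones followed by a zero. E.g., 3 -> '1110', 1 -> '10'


Encode each number as n ones followed by a terminating 0:
  8 -> 111111110 (9 bits)
  5 -> 111110 (6 bits)
  11 -> 111111111110 (12 bits)
  3 -> 1110 (4 bits)
  12 -> 1111111111110 (13 bits)
Total length = 9 + 6 + 12 + 4 + 13 = 44 bits.

Unary([8, 5, 11, 3, 12]) = 11111111011111011111111111011101111111111110 (44 bits)


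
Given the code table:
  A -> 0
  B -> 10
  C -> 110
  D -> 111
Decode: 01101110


Decoding:
0 -> A
110 -> C
111 -> D
0 -> A


Result: ACDA


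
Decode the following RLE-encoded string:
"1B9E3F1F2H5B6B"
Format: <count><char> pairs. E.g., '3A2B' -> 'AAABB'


Expanding each <count><char> pair:
  1B -> 'B'
  9E -> 'EEEEEEEEE'
  3F -> 'FFF'
  1F -> 'F'
  2H -> 'HH'
  5B -> 'BBBBB'
  6B -> 'BBBBBB'

Decoded = BEEEEEEEEEFFFFHHBBBBBBBBBBB


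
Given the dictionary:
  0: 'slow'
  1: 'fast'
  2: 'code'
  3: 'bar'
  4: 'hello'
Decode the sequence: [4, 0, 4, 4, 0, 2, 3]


Look up each index in the dictionary:
  4 -> 'hello'
  0 -> 'slow'
  4 -> 'hello'
  4 -> 'hello'
  0 -> 'slow'
  2 -> 'code'
  3 -> 'bar'

Decoded: "hello slow hello hello slow code bar"


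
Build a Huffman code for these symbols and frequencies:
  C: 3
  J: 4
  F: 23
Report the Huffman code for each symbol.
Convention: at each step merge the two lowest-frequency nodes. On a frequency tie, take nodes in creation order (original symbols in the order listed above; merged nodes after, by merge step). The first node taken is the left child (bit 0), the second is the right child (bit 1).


Huffman tree construction:
Step 1: Merge C(3) + J(4) = 7
Step 2: Merge (C+J)(7) + F(23) = 30
Read each symbol's code off the tree from the root (left child = 0, right child = 1).

Codes:
  C: 00 (length 2)
  J: 01 (length 2)
  F: 1 (length 1)
Average code length: 37/30 = 1.2333 bits/symbol


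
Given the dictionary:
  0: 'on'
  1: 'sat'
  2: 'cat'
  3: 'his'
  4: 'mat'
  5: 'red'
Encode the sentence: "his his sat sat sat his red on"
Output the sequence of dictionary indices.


Look up each word in the dictionary:
  'his' -> 3
  'his' -> 3
  'sat' -> 1
  'sat' -> 1
  'sat' -> 1
  'his' -> 3
  'red' -> 5
  'on' -> 0

Encoded: [3, 3, 1, 1, 1, 3, 5, 0]


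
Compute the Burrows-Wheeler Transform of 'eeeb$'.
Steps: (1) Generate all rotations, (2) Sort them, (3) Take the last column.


Rotations (sorted):
  0: $eeeb -> last char: b
  1: b$eee -> last char: e
  2: eb$ee -> last char: e
  3: eeb$e -> last char: e
  4: eeeb$ -> last char: $


BWT = beee$


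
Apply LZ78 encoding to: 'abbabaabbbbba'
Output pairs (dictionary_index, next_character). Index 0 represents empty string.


LZ78 encoding steps:
Dictionary: {0: ''}
Step 1: w='' (idx 0), next='a' -> output (0, 'a'), add 'a' as idx 1
Step 2: w='' (idx 0), next='b' -> output (0, 'b'), add 'b' as idx 2
Step 3: w='b' (idx 2), next='a' -> output (2, 'a'), add 'ba' as idx 3
Step 4: w='ba' (idx 3), next='a' -> output (3, 'a'), add 'baa' as idx 4
Step 5: w='b' (idx 2), next='b' -> output (2, 'b'), add 'bb' as idx 5
Step 6: w='bb' (idx 5), next='b' -> output (5, 'b'), add 'bbb' as idx 6
Step 7: w='a' (idx 1), end of input -> output (1, '')


Encoded: [(0, 'a'), (0, 'b'), (2, 'a'), (3, 'a'), (2, 'b'), (5, 'b'), (1, '')]


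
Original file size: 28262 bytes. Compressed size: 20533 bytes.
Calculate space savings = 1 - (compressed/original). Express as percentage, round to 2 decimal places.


ratio = compressed/original = 20533/28262 = 0.726523
savings = 1 - ratio = 1 - 0.726523 = 0.273477
as a percentage: 0.273477 * 100 = 27.35%

Space savings = 1 - 20533/28262 = 27.35%


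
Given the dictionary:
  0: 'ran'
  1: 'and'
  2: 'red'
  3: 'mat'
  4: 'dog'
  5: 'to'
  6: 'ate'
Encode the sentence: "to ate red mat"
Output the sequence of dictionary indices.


Look up each word in the dictionary:
  'to' -> 5
  'ate' -> 6
  'red' -> 2
  'mat' -> 3

Encoded: [5, 6, 2, 3]


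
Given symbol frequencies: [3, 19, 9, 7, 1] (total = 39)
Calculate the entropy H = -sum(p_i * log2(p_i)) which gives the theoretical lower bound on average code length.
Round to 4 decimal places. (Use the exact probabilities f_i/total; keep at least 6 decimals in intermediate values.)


Per-symbol terms -p_i * log2(p_i) with p_i = f_i/39:
  p = 3/39 = 0.076923: log2(p) = -3.700440, -p*log2(p) = 0.284649
  p = 19/39 = 0.487179: log2(p) = -1.037475, -p*log2(p) = 0.505436
  p = 9/39 = 0.230769: log2(p) = -2.115477, -p*log2(p) = 0.488187
  p = 7/39 = 0.179487: log2(p) = -2.478047, -p*log2(p) = 0.444778
  p = 1/39 = 0.025641: log2(p) = -5.285402, -p*log2(p) = 0.135523
H = 0.284649 + 0.505436 + 0.488187 + 0.444778 + 0.135523 = 1.858573

H = 1.8586 bits/symbol


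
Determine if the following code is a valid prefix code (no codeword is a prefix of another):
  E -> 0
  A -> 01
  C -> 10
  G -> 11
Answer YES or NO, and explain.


Checking each pair (does one codeword prefix another?):
  E='0' vs A='01': prefix -- VIOLATION

NO -- this is NOT a valid prefix code. E (0) is a prefix of A (01).


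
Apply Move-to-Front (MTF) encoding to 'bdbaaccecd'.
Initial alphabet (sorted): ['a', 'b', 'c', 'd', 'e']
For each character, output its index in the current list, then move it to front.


MTF encoding:
'b': index 1 in ['a', 'b', 'c', 'd', 'e'] -> ['b', 'a', 'c', 'd', 'e']
'd': index 3 in ['b', 'a', 'c', 'd', 'e'] -> ['d', 'b', 'a', 'c', 'e']
'b': index 1 in ['d', 'b', 'a', 'c', 'e'] -> ['b', 'd', 'a', 'c', 'e']
'a': index 2 in ['b', 'd', 'a', 'c', 'e'] -> ['a', 'b', 'd', 'c', 'e']
'a': index 0 in ['a', 'b', 'd', 'c', 'e'] -> ['a', 'b', 'd', 'c', 'e']
'c': index 3 in ['a', 'b', 'd', 'c', 'e'] -> ['c', 'a', 'b', 'd', 'e']
'c': index 0 in ['c', 'a', 'b', 'd', 'e'] -> ['c', 'a', 'b', 'd', 'e']
'e': index 4 in ['c', 'a', 'b', 'd', 'e'] -> ['e', 'c', 'a', 'b', 'd']
'c': index 1 in ['e', 'c', 'a', 'b', 'd'] -> ['c', 'e', 'a', 'b', 'd']
'd': index 4 in ['c', 'e', 'a', 'b', 'd'] -> ['d', 'c', 'e', 'a', 'b']


Output: [1, 3, 1, 2, 0, 3, 0, 4, 1, 4]


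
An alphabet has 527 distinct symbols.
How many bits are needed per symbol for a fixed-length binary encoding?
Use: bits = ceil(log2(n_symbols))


log2(527) = 9.0417
Bracket: 2^9 = 512 < 527 <= 2^10 = 1024
So ceil(log2(527)) = 10

bits = ceil(log2(527)) = ceil(9.0417) = 10 bits


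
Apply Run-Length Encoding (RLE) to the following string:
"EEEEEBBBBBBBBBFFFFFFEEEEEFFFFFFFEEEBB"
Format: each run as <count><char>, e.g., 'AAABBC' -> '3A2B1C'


Scanning runs left to right:
  i=0: run of 'E' x 5 -> '5E'
  i=5: run of 'B' x 9 -> '9B'
  i=14: run of 'F' x 6 -> '6F'
  i=20: run of 'E' x 5 -> '5E'
  i=25: run of 'F' x 7 -> '7F'
  i=32: run of 'E' x 3 -> '3E'
  i=35: run of 'B' x 2 -> '2B'

RLE = 5E9B6F5E7F3E2B


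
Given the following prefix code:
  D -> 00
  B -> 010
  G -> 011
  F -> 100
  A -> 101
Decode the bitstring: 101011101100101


Decoding step by step:
Bits 101 -> A
Bits 011 -> G
Bits 101 -> A
Bits 100 -> F
Bits 101 -> A


Decoded message: AGAFA


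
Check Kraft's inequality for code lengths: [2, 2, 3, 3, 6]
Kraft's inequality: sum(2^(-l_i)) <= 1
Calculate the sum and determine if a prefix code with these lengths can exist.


Sum = 2^(-2) + 2^(-2) + 2^(-3) + 2^(-3) + 2^(-6)
    = 0.25 + 0.25 + 0.125 + 0.125 + 0.015625
    = 49/64 = 0.765625
Since 0.765625 <= 1, Kraft's inequality IS satisfied.
A prefix code with these lengths CAN exist.

Kraft sum = 0.765625. Satisfied.


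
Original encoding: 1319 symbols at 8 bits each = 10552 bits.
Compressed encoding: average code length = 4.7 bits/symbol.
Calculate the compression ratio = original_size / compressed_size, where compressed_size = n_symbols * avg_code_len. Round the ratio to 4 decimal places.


original_size = n_symbols * orig_bits = 1319 * 8 = 10552 bits
compressed_size = n_symbols * avg_code_len = 1319 * 4.7 = 6199.3 bits
ratio = original_size / compressed_size = 10552 / 6199.3 = 1.7021

Compression ratio = 1.7021


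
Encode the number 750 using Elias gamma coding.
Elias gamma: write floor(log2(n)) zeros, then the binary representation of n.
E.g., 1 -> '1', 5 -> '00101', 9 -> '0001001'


num_bits = floor(log2(750)) + 1 = 10
leading_zeros = num_bits - 1 = 9
binary(750) = 1011101110

Elias gamma(750) = '000000000' + '1011101110' = 0000000001011101110 (19 bits)


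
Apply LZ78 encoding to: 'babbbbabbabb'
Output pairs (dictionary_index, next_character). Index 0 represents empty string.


LZ78 encoding steps:
Dictionary: {0: ''}
Step 1: w='' (idx 0), next='b' -> output (0, 'b'), add 'b' as idx 1
Step 2: w='' (idx 0), next='a' -> output (0, 'a'), add 'a' as idx 2
Step 3: w='b' (idx 1), next='b' -> output (1, 'b'), add 'bb' as idx 3
Step 4: w='bb' (idx 3), next='a' -> output (3, 'a'), add 'bba' as idx 4
Step 5: w='bba' (idx 4), next='b' -> output (4, 'b'), add 'bbab' as idx 5
Step 6: w='b' (idx 1), end of input -> output (1, '')


Encoded: [(0, 'b'), (0, 'a'), (1, 'b'), (3, 'a'), (4, 'b'), (1, '')]


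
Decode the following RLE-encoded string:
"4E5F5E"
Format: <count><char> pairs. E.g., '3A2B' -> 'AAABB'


Expanding each <count><char> pair:
  4E -> 'EEEE'
  5F -> 'FFFFF'
  5E -> 'EEEEE'

Decoded = EEEEFFFFFEEEEE


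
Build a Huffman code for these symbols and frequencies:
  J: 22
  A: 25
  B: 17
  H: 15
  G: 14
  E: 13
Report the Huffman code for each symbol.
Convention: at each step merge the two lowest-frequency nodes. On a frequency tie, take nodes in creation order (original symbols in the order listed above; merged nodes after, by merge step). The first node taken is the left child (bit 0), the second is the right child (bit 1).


Huffman tree construction:
Step 1: Merge E(13) + G(14) = 27
Step 2: Merge H(15) + B(17) = 32
Step 3: Merge J(22) + A(25) = 47
Step 4: Merge (E+G)(27) + (H+B)(32) = 59
Step 5: Merge (J+A)(47) + ((E+G)+(H+B))(59) = 106
Read each symbol's code off the tree from the root (left child = 0, right child = 1).

Codes:
  J: 00 (length 2)
  A: 01 (length 2)
  B: 111 (length 3)
  H: 110 (length 3)
  G: 101 (length 3)
  E: 100 (length 3)
Average code length: 271/106 = 2.5566 bits/symbol


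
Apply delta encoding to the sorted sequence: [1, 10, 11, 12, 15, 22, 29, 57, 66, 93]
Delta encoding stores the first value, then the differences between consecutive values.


First value: 1
Deltas:
  10 - 1 = 9
  11 - 10 = 1
  12 - 11 = 1
  15 - 12 = 3
  22 - 15 = 7
  29 - 22 = 7
  57 - 29 = 28
  66 - 57 = 9
  93 - 66 = 27


Delta encoded: [1, 9, 1, 1, 3, 7, 7, 28, 9, 27]


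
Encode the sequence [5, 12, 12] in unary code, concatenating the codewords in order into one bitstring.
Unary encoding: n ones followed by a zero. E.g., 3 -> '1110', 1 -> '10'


Encode each number as n ones followed by a terminating 0:
  5 -> 111110 (6 bits)
  12 -> 1111111111110 (13 bits)
  12 -> 1111111111110 (13 bits)
Total length = 6 + 13 + 13 = 32 bits.

Unary([5, 12, 12]) = 11111011111111111101111111111110 (32 bits)


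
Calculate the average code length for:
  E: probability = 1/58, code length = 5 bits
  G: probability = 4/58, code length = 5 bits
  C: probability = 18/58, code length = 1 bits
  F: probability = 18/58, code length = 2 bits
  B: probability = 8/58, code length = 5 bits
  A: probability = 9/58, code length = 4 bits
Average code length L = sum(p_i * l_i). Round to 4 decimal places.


Weighted contributions p_i * l_i:
  E: (1/58) * 5 = 5/58
  G: (4/58) * 5 = 20/58
  C: (18/58) * 1 = 18/58
  F: (18/58) * 2 = 36/58
  B: (8/58) * 5 = 40/58
  A: (9/58) * 4 = 36/58
Sum = (5 + 20 + 18 + 36 + 40 + 36)/58 = 155/58

L = 155/58 = 2.6724 bits/symbol


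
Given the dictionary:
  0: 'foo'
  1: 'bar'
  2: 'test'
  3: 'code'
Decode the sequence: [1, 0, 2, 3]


Look up each index in the dictionary:
  1 -> 'bar'
  0 -> 'foo'
  2 -> 'test'
  3 -> 'code'

Decoded: "bar foo test code"


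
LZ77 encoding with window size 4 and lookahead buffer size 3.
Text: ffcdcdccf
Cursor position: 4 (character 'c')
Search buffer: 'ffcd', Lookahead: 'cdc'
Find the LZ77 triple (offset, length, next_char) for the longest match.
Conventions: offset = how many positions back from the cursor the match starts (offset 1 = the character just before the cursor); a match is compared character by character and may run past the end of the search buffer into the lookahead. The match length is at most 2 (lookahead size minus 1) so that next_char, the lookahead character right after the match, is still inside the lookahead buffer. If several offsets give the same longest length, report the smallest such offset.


Try each offset into the search buffer:
  offset=1 (pos 3, char 'd'): match length 0
  offset=2 (pos 2, char 'c'): match length 2
  offset=3 (pos 1, char 'f'): match length 0
  offset=4 (pos 0, char 'f'): match length 0
Longest match has length 2 at offset 2.
next_char = character at position 4 + 2 = 6 -> 'c'

Best match: offset=2, length=2 (matching 'cd' starting at position 2)
LZ77 triple: (2, 2, 'c')


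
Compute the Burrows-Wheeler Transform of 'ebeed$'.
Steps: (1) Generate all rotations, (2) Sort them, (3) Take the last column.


Rotations (sorted):
  0: $ebeed -> last char: d
  1: beed$e -> last char: e
  2: d$ebee -> last char: e
  3: ebeed$ -> last char: $
  4: ed$ebe -> last char: e
  5: eed$eb -> last char: b


BWT = dee$eb


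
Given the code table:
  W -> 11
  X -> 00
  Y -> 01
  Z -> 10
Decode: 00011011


Decoding:
00 -> X
01 -> Y
10 -> Z
11 -> W


Result: XYZW


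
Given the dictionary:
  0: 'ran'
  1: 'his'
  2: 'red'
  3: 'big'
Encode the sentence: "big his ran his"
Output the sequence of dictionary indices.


Look up each word in the dictionary:
  'big' -> 3
  'his' -> 1
  'ran' -> 0
  'his' -> 1

Encoded: [3, 1, 0, 1]


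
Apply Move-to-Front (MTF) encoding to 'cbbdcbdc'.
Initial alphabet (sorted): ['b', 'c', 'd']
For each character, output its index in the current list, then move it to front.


MTF encoding:
'c': index 1 in ['b', 'c', 'd'] -> ['c', 'b', 'd']
'b': index 1 in ['c', 'b', 'd'] -> ['b', 'c', 'd']
'b': index 0 in ['b', 'c', 'd'] -> ['b', 'c', 'd']
'd': index 2 in ['b', 'c', 'd'] -> ['d', 'b', 'c']
'c': index 2 in ['d', 'b', 'c'] -> ['c', 'd', 'b']
'b': index 2 in ['c', 'd', 'b'] -> ['b', 'c', 'd']
'd': index 2 in ['b', 'c', 'd'] -> ['d', 'b', 'c']
'c': index 2 in ['d', 'b', 'c'] -> ['c', 'd', 'b']


Output: [1, 1, 0, 2, 2, 2, 2, 2]


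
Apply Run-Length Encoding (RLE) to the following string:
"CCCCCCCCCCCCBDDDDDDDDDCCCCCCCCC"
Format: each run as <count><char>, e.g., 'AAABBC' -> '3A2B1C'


Scanning runs left to right:
  i=0: run of 'C' x 12 -> '12C'
  i=12: run of 'B' x 1 -> '1B'
  i=13: run of 'D' x 9 -> '9D'
  i=22: run of 'C' x 9 -> '9C'

RLE = 12C1B9D9C


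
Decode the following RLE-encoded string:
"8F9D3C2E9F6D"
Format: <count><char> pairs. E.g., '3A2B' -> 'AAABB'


Expanding each <count><char> pair:
  8F -> 'FFFFFFFF'
  9D -> 'DDDDDDDDD'
  3C -> 'CCC'
  2E -> 'EE'
  9F -> 'FFFFFFFFF'
  6D -> 'DDDDDD'

Decoded = FFFFFFFFDDDDDDDDDCCCEEFFFFFFFFFDDDDDD


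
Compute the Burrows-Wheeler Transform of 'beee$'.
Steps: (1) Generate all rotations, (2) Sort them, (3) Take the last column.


Rotations (sorted):
  0: $beee -> last char: e
  1: beee$ -> last char: $
  2: e$bee -> last char: e
  3: ee$be -> last char: e
  4: eee$b -> last char: b


BWT = e$eeb


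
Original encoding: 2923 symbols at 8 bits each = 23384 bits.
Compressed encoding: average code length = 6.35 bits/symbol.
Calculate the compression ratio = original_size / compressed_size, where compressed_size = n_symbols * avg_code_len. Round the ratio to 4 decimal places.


original_size = n_symbols * orig_bits = 2923 * 8 = 23384 bits
compressed_size = n_symbols * avg_code_len = 2923 * 6.35 = 18561.05 bits
ratio = original_size / compressed_size = 23384 / 18561.05 = 1.2598

Compression ratio = 1.2598


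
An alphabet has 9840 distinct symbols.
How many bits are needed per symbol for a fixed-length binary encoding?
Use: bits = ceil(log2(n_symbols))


log2(9840) = 13.2644
Bracket: 2^13 = 8192 < 9840 <= 2^14 = 16384
So ceil(log2(9840)) = 14

bits = ceil(log2(9840)) = ceil(13.2644) = 14 bits


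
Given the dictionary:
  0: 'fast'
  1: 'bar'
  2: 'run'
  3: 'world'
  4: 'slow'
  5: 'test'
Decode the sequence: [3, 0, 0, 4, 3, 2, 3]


Look up each index in the dictionary:
  3 -> 'world'
  0 -> 'fast'
  0 -> 'fast'
  4 -> 'slow'
  3 -> 'world'
  2 -> 'run'
  3 -> 'world'

Decoded: "world fast fast slow world run world"


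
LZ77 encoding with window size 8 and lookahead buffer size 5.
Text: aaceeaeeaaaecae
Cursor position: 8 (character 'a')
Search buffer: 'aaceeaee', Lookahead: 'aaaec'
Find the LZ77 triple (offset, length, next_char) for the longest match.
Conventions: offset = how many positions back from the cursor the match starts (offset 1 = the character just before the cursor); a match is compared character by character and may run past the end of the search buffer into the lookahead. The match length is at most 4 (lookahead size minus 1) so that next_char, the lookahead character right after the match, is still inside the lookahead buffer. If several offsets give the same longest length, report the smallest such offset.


Try each offset into the search buffer:
  offset=1 (pos 7, char 'e'): match length 0
  offset=2 (pos 6, char 'e'): match length 0
  offset=3 (pos 5, char 'a'): match length 1
  offset=4 (pos 4, char 'e'): match length 0
  offset=5 (pos 3, char 'e'): match length 0
  offset=6 (pos 2, char 'c'): match length 0
  offset=7 (pos 1, char 'a'): match length 1
  offset=8 (pos 0, char 'a'): match length 2
Longest match has length 2 at offset 8.
next_char = character at position 8 + 2 = 10 -> 'a'

Best match: offset=8, length=2 (matching 'aa' starting at position 0)
LZ77 triple: (8, 2, 'a')


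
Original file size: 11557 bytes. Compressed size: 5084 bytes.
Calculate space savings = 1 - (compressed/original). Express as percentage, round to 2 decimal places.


ratio = compressed/original = 5084/11557 = 0.439907
savings = 1 - ratio = 1 - 0.439907 = 0.560093
as a percentage: 0.560093 * 100 = 56.01%

Space savings = 1 - 5084/11557 = 56.01%


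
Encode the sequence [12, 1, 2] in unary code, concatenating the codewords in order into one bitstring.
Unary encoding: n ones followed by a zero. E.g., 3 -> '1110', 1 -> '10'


Encode each number as n ones followed by a terminating 0:
  12 -> 1111111111110 (13 bits)
  1 -> 10 (2 bits)
  2 -> 110 (3 bits)
Total length = 13 + 2 + 3 = 18 bits.

Unary([12, 1, 2]) = 111111111111010110 (18 bits)


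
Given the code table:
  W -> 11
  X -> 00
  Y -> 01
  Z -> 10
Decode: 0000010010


Decoding:
00 -> X
00 -> X
01 -> Y
00 -> X
10 -> Z


Result: XXYXZ


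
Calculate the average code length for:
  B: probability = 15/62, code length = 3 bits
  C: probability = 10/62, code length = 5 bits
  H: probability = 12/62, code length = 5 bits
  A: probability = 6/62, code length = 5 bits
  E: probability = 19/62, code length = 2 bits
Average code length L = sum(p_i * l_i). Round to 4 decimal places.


Weighted contributions p_i * l_i:
  B: (15/62) * 3 = 45/62
  C: (10/62) * 5 = 50/62
  H: (12/62) * 5 = 60/62
  A: (6/62) * 5 = 30/62
  E: (19/62) * 2 = 38/62
Sum = (45 + 50 + 60 + 30 + 38)/62 = 223/62

L = 223/62 = 3.5968 bits/symbol


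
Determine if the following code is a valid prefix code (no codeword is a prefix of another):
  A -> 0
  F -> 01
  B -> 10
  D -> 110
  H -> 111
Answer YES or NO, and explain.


Checking each pair (does one codeword prefix another?):
  A='0' vs F='01': prefix -- VIOLATION

NO -- this is NOT a valid prefix code. A (0) is a prefix of F (01).


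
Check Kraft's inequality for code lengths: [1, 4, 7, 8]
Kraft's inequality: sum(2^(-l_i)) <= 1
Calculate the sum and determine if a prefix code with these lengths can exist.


Sum = 2^(-1) + 2^(-4) + 2^(-7) + 2^(-8)
    = 0.5 + 0.0625 + 0.0078125 + 0.00390625
    = 147/256 = 0.57421875
Since 0.57421875 <= 1, Kraft's inequality IS satisfied.
A prefix code with these lengths CAN exist.

Kraft sum = 0.57421875. Satisfied.


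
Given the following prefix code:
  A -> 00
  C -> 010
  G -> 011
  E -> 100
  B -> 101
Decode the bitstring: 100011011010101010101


Decoding step by step:
Bits 100 -> E
Bits 011 -> G
Bits 011 -> G
Bits 010 -> C
Bits 101 -> B
Bits 010 -> C
Bits 101 -> B


Decoded message: EGGCBCB


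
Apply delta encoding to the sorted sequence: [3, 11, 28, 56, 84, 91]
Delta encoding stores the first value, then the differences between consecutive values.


First value: 3
Deltas:
  11 - 3 = 8
  28 - 11 = 17
  56 - 28 = 28
  84 - 56 = 28
  91 - 84 = 7


Delta encoded: [3, 8, 17, 28, 28, 7]


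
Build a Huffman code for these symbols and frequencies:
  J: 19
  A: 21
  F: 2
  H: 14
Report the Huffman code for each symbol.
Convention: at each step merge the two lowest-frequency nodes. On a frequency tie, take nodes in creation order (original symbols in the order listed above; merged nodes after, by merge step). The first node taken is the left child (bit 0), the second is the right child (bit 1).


Huffman tree construction:
Step 1: Merge F(2) + H(14) = 16
Step 2: Merge (F+H)(16) + J(19) = 35
Step 3: Merge A(21) + ((F+H)+J)(35) = 56
Read each symbol's code off the tree from the root (left child = 0, right child = 1).

Codes:
  J: 11 (length 2)
  A: 0 (length 1)
  F: 100 (length 3)
  H: 101 (length 3)
Average code length: 107/56 = 1.9107 bits/symbol


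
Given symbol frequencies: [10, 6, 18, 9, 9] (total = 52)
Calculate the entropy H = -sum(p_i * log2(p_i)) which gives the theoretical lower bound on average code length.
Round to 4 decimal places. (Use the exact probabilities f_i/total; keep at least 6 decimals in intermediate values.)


Per-symbol terms -p_i * log2(p_i) with p_i = f_i/52:
  p = 10/52 = 0.192308: log2(p) = -2.378512, -p*log2(p) = 0.457406
  p = 6/52 = 0.115385: log2(p) = -3.115477, -p*log2(p) = 0.359478
  p = 18/52 = 0.346154: log2(p) = -1.530515, -p*log2(p) = 0.529794
  p = 9/52 = 0.173077: log2(p) = -2.530515, -p*log2(p) = 0.437974
  p = 9/52 = 0.173077: log2(p) = -2.530515, -p*log2(p) = 0.437974
H = 0.457406 + 0.359478 + 0.529794 + 0.437974 + 0.437974 = 2.222626

H = 2.2226 bits/symbol


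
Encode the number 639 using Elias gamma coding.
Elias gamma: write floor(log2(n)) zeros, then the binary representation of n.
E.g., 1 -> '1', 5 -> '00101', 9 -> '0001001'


num_bits = floor(log2(639)) + 1 = 10
leading_zeros = num_bits - 1 = 9
binary(639) = 1001111111

Elias gamma(639) = '000000000' + '1001111111' = 0000000001001111111 (19 bits)


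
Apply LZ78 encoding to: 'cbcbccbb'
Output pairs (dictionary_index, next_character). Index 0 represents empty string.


LZ78 encoding steps:
Dictionary: {0: ''}
Step 1: w='' (idx 0), next='c' -> output (0, 'c'), add 'c' as idx 1
Step 2: w='' (idx 0), next='b' -> output (0, 'b'), add 'b' as idx 2
Step 3: w='c' (idx 1), next='b' -> output (1, 'b'), add 'cb' as idx 3
Step 4: w='c' (idx 1), next='c' -> output (1, 'c'), add 'cc' as idx 4
Step 5: w='b' (idx 2), next='b' -> output (2, 'b'), add 'bb' as idx 5


Encoded: [(0, 'c'), (0, 'b'), (1, 'b'), (1, 'c'), (2, 'b')]


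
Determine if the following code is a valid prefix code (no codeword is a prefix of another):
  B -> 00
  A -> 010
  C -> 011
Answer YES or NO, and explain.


Checking each pair (does one codeword prefix another?):
  B='00' vs A='010': no prefix
  B='00' vs C='011': no prefix
  A='010' vs B='00': no prefix
  A='010' vs C='011': no prefix
  C='011' vs B='00': no prefix
  C='011' vs A='010': no prefix
No violation found over all pairs.

YES -- this is a valid prefix code. No codeword is a prefix of any other codeword.


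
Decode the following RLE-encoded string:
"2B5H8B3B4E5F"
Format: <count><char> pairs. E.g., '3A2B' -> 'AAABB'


Expanding each <count><char> pair:
  2B -> 'BB'
  5H -> 'HHHHH'
  8B -> 'BBBBBBBB'
  3B -> 'BBB'
  4E -> 'EEEE'
  5F -> 'FFFFF'

Decoded = BBHHHHHBBBBBBBBBBBEEEEFFFFF


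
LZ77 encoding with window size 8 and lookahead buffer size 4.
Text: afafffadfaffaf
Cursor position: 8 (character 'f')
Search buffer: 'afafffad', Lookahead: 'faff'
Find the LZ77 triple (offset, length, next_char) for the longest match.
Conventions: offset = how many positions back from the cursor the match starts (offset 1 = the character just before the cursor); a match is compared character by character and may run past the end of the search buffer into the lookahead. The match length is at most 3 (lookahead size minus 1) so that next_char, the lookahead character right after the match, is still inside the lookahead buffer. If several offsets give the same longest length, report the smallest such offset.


Try each offset into the search buffer:
  offset=1 (pos 7, char 'd'): match length 0
  offset=2 (pos 6, char 'a'): match length 0
  offset=3 (pos 5, char 'f'): match length 2
  offset=4 (pos 4, char 'f'): match length 1
  offset=5 (pos 3, char 'f'): match length 1
  offset=6 (pos 2, char 'a'): match length 0
  offset=7 (pos 1, char 'f'): match length 3
  offset=8 (pos 0, char 'a'): match length 0
Longest match has length 3 at offset 7.
next_char = character at position 8 + 3 = 11 -> 'f'

Best match: offset=7, length=3 (matching 'faf' starting at position 1)
LZ77 triple: (7, 3, 'f')


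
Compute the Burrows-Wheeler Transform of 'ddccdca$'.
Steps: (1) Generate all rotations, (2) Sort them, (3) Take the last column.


Rotations (sorted):
  0: $ddccdca -> last char: a
  1: a$ddccdc -> last char: c
  2: ca$ddccd -> last char: d
  3: ccdca$dd -> last char: d
  4: cdca$ddc -> last char: c
  5: dca$ddcc -> last char: c
  6: dccdca$d -> last char: d
  7: ddccdca$ -> last char: $


BWT = acddccd$


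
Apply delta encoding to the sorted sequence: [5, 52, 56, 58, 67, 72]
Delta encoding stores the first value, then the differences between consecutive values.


First value: 5
Deltas:
  52 - 5 = 47
  56 - 52 = 4
  58 - 56 = 2
  67 - 58 = 9
  72 - 67 = 5


Delta encoded: [5, 47, 4, 2, 9, 5]


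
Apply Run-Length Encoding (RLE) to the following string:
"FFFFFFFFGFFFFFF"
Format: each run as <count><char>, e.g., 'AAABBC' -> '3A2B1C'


Scanning runs left to right:
  i=0: run of 'F' x 8 -> '8F'
  i=8: run of 'G' x 1 -> '1G'
  i=9: run of 'F' x 6 -> '6F'

RLE = 8F1G6F


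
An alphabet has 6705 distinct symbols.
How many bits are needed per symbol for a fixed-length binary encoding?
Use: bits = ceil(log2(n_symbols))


log2(6705) = 12.711
Bracket: 2^12 = 4096 < 6705 <= 2^13 = 8192
So ceil(log2(6705)) = 13

bits = ceil(log2(6705)) = ceil(12.711) = 13 bits


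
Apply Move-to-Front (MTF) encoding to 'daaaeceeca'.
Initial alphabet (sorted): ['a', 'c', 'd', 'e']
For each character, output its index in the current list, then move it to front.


MTF encoding:
'd': index 2 in ['a', 'c', 'd', 'e'] -> ['d', 'a', 'c', 'e']
'a': index 1 in ['d', 'a', 'c', 'e'] -> ['a', 'd', 'c', 'e']
'a': index 0 in ['a', 'd', 'c', 'e'] -> ['a', 'd', 'c', 'e']
'a': index 0 in ['a', 'd', 'c', 'e'] -> ['a', 'd', 'c', 'e']
'e': index 3 in ['a', 'd', 'c', 'e'] -> ['e', 'a', 'd', 'c']
'c': index 3 in ['e', 'a', 'd', 'c'] -> ['c', 'e', 'a', 'd']
'e': index 1 in ['c', 'e', 'a', 'd'] -> ['e', 'c', 'a', 'd']
'e': index 0 in ['e', 'c', 'a', 'd'] -> ['e', 'c', 'a', 'd']
'c': index 1 in ['e', 'c', 'a', 'd'] -> ['c', 'e', 'a', 'd']
'a': index 2 in ['c', 'e', 'a', 'd'] -> ['a', 'c', 'e', 'd']


Output: [2, 1, 0, 0, 3, 3, 1, 0, 1, 2]
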